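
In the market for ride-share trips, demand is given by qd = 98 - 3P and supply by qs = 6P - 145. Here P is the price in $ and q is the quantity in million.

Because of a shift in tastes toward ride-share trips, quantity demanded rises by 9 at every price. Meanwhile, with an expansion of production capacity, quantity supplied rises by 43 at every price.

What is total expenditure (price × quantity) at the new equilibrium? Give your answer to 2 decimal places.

866.96

Before the shock: 98 - 3P = 6P - 145 ⇒ 243 = 9P ⇒ P = 27, q = 17.
With the change applied: demand qd = 107 - 3P, supply qs = 6P - 102.
Clearing the new market: 107 - 3P = 6P - 102, so P = 209/9 ≈ 23.2222 and q = 112/3 ≈ 37.3333.
New expenditure = 23.2222 × 37.3333 = 866.96.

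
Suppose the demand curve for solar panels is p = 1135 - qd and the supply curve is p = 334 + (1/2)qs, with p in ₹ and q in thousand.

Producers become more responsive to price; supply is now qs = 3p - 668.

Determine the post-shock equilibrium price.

Original equilibrium: 1135 - p = 2p - 668 gives 1803 = 3p, so p = 601 and q = 534.
After the shift, demand is qd = 1135 - p and supply is qs = 3p - 668.
Clearing the new market: 1135 - p = 3p - 668, so p = 450.75 and q = 684.25.

450.75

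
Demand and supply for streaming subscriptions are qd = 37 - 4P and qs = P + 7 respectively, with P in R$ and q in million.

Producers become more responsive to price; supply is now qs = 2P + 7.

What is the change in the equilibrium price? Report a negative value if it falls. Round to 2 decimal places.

Initially, 37 - 4P = P + 7, so 30 = 5P and P = 6, q = 13.
The shock moves the curves to qd = 37 - 4P and qs = 2P + 7.
Equate the new curves: 37 - 4P = 2P + 7, giving 30 = 6P, P = 5, q = 17.
ΔP = 5 − 6 = -1.00.

-1.00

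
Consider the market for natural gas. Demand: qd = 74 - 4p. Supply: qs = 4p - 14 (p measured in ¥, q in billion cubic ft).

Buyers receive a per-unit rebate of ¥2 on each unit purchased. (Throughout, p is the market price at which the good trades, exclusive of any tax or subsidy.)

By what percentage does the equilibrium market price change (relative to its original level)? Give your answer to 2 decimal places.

+9.09

Before the shock: 74 - 4p = 4p - 14 ⇒ 88 = 8p ⇒ p = 11, q = 30.
Since buyers' out-of-pocket price is the market price minus the rebate, the effective demand curve becomes qd = 82 - 4p.
Clearing the new market: 82 - 4p = 4p - 14, so p = 12 and q = 34.
%Δp = (12 − 11) / 11 × 100 = +9.09%.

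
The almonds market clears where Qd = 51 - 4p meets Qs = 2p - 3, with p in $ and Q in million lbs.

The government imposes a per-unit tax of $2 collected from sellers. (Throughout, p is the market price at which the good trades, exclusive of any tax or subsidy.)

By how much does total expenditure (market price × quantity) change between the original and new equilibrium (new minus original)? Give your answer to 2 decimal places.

Original equilibrium: 51 - 4p = 2p - 3 gives 54 = 6p, so p = 9 and Q = 15.
Since sellers keep the price net of the tax, the effective supply curve becomes Qs = 2p - 7.
Clearing the new market: 51 - 4p = 2p - 7, so p = 29/3 ≈ 9.6667 and Q = 37/3 ≈ 12.3333.
Expenditure moves from 9×15 = 135 to 9.6667×12.3333 = 119.2222; change = -15.78.

-15.78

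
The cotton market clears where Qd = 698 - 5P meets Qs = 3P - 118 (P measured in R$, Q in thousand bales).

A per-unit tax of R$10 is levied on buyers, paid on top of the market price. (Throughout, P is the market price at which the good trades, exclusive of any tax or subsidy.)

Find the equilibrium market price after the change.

95.75

Original equilibrium: 698 - 5P = 3P - 118 gives 816 = 8P, so P = 102 and Q = 188.
Since buyers pay the price plus the tax, the effective demand curve becomes Qd = 648 - 5P.
Equate the new curves: 648 - 5P = 3P - 118, giving 766 = 8P, P = 95.75, Q = 169.25.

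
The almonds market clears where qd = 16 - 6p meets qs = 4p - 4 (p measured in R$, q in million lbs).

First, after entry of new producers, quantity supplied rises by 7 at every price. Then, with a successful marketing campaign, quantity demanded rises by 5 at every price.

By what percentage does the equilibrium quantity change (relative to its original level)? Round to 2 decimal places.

Solve the original market: 16 - 6p = 4p - 4, hence p = 2 and q = 4.
After the shift, demand is qd = 21 - 6p and supply is qs = 4p + 3.
New equilibrium: 21 - 6p = 4p + 3 ⇒ 18 = 10p ⇒ p = 1.8, q = 10.2.
%Δq = (10.2 − 4) / 4 × 100 = +155.00%.

+155.00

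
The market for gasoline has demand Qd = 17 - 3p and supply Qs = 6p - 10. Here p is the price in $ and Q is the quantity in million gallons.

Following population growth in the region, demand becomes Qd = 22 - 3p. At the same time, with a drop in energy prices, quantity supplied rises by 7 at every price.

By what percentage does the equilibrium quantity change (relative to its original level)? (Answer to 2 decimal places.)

Original equilibrium: 17 - 3p = 6p - 10 gives 27 = 9p, so p = 3 and Q = 8.
The new curves are Qd = 22 - 3p (demand) and Qs = 6p - 3 (supply).
Equate the new curves: 22 - 3p = 6p - 3, giving 25 = 9p, p = 25/9 ≈ 2.7778, Q = 41/3 ≈ 13.6667.
%ΔQ = (13.6667 − 8) / 8 × 100 = +70.83%.

+70.83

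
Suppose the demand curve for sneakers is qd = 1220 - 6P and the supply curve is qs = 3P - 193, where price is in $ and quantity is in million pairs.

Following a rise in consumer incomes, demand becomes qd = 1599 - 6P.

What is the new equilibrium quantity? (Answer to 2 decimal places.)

404.33

Initially, 1220 - 6P = 3P - 193, so 1413 = 9P and P = 157, q = 278.
After the shift, demand is qd = 1599 - 6P and supply is qs = 3P - 193.
Clearing the new market: 1599 - 6P = 3P - 193, so P = 1792/9 ≈ 199.1111 and q = 1213/3 ≈ 404.3333.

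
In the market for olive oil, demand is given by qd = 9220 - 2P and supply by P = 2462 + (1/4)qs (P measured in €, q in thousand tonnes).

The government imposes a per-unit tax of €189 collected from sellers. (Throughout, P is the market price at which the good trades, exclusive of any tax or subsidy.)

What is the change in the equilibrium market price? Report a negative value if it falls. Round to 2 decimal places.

Original equilibrium: 9220 - 2P = 4P - 9848 gives 19068 = 6P, so P = 3178 and q = 2864.
Since sellers keep the price net of the tax, the effective supply curve becomes qs = 4P - 10604.
Equate the new curves: 9220 - 2P = 4P - 10604, giving 19824 = 6P, P = 3304, q = 2612.
ΔP = 3304 − 3178 = +126.00.

+126.00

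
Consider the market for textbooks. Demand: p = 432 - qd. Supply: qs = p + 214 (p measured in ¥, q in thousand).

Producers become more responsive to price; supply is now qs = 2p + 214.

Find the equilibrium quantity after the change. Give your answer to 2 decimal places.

359.33

Initially, 432 - p = p + 214, so 218 = 2p and p = 109, q = 323.
The shock moves the curves to qd = 432 - p and qs = 2p + 214.
Equate the new curves: 432 - p = 2p + 214, giving 218 = 3p, p = 218/3 ≈ 72.6667, q = 1078/3 ≈ 359.3333.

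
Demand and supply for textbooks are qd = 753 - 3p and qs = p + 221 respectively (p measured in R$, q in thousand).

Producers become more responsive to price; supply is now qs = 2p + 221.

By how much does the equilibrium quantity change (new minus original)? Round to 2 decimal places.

+79.80

Initially, 753 - 3p = p + 221, so 532 = 4p and p = 133, q = 354.
With the change applied: demand qd = 753 - 3p, supply qs = 2p + 221.
New equilibrium: 753 - 3p = 2p + 221 ⇒ 532 = 5p ⇒ p = 106.4, q = 433.8.
Δq = 433.8 − 354 = +79.80.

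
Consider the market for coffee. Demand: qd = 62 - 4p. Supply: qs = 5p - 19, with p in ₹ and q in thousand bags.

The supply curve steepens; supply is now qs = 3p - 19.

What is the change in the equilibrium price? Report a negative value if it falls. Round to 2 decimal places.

Before the shock: 62 - 4p = 5p - 19 ⇒ 81 = 9p ⇒ p = 9, q = 26.
The new curves are qd = 62 - 4p (demand) and qs = 3p - 19 (supply).
Equate the new curves: 62 - 4p = 3p - 19, giving 81 = 7p, p = 81/7 ≈ 11.5714, q = 110/7 ≈ 15.7143.
Δp = 11.5714 − 9 = +2.57.

+2.57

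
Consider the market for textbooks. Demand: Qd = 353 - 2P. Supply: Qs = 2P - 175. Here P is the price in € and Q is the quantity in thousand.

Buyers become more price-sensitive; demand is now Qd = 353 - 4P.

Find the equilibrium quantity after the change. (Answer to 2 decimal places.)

Solve the original market: 353 - 2P = 2P - 175, hence P = 132 and Q = 89.
After the shift, demand is Qd = 353 - 4P and supply is Qs = 2P - 175.
Equate the new curves: 353 - 4P = 2P - 175, giving 528 = 6P, P = 88, Q = 1.

1.00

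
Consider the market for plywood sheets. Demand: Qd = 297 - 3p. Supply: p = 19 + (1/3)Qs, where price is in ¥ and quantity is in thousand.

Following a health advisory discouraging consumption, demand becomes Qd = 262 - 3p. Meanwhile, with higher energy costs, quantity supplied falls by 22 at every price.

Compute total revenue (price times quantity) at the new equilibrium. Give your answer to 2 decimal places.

5200.25

Original equilibrium: 297 - 3p = 3p - 57 gives 354 = 6p, so p = 59 and Q = 120.
The new curves are Qd = 262 - 3p (demand) and Qs = 3p - 79 (supply).
Equate the new curves: 262 - 3p = 3p - 79, giving 341 = 6p, p = 341/6 ≈ 56.8333, Q = 91.5.
New expenditure = 56.8333 × 91.5 = 5200.25.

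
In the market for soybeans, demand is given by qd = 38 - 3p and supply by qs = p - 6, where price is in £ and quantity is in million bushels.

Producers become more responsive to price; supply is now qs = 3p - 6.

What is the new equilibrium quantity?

16

Solve the original market: 38 - 3p = p - 6, hence p = 11 and q = 5.
After the shift, demand is qd = 38 - 3p and supply is qs = 3p - 6.
Clearing the new market: 38 - 3p = 3p - 6, so p = 22/3 ≈ 7.3333 and q = 16.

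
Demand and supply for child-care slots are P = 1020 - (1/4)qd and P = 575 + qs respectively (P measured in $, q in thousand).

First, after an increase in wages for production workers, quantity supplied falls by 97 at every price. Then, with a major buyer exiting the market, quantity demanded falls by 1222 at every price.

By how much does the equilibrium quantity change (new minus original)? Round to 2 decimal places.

Solve the original market: 4080 - 4P = P - 575, hence P = 931 and q = 356.
The new curves are qd = 2858 - 4P (demand) and qs = P - 672 (supply).
New equilibrium: 2858 - 4P = P - 672 ⇒ 3530 = 5P ⇒ P = 706, q = 34.
Δq = 34 − 356 = -322.00.

-322.00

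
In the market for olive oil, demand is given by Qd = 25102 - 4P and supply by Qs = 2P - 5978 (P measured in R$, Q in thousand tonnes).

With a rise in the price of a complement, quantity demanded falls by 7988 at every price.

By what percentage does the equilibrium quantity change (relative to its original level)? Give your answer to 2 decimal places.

-60.76

Before the shock: 25102 - 4P = 2P - 5978 ⇒ 31080 = 6P ⇒ P = 5180, Q = 4382.
The new curves are Qd = 17114 - 4P (demand) and Qs = 2P - 5978 (supply).
Clearing the new market: 17114 - 4P = 2P - 5978, so P = 11546/3 ≈ 3848.6667 and Q = 5158/3 ≈ 1719.3333.
%ΔQ = (1719.3333 − 4382) / 4382 × 100 = -60.76%.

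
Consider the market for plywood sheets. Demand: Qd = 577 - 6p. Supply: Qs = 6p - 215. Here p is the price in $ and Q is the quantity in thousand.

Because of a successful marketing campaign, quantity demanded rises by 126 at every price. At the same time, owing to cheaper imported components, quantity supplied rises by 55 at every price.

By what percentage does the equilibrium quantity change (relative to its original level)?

+50

Solve the original market: 577 - 6p = 6p - 215, hence p = 66 and Q = 181.
The shock moves the curves to Qd = 703 - 6p and Qs = 6p - 160.
New equilibrium: 703 - 6p = 6p - 160 ⇒ 863 = 12p ⇒ p = 863/12 ≈ 71.9167, Q = 271.5.
%ΔQ = (271.5 − 181) / 181 × 100 = +50%.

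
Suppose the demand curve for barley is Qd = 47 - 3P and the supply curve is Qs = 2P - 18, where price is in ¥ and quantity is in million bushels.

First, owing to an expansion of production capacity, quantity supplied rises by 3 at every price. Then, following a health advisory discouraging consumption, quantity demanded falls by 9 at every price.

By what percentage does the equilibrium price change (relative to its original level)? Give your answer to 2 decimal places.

-18.46

Before the shock: 47 - 3P = 2P - 18 ⇒ 65 = 5P ⇒ P = 13, Q = 8.
After the shift, demand is Qd = 38 - 3P and supply is Qs = 2P - 15.
New equilibrium: 38 - 3P = 2P - 15 ⇒ 53 = 5P ⇒ P = 10.6, Q = 6.2.
%ΔP = (10.6 − 13) / 13 × 100 = -18.46%.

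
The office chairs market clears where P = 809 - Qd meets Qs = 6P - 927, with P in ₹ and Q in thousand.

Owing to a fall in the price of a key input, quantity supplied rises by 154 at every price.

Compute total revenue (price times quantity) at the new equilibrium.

131758

Original equilibrium: 809 - P = 6P - 927 gives 1736 = 7P, so P = 248 and Q = 561.
After the shift, demand is Qd = 809 - P and supply is Qs = 6P - 773.
New equilibrium: 809 - P = 6P - 773 ⇒ 1582 = 7P ⇒ P = 226, Q = 583.
New expenditure = 226 × 583 = 131758.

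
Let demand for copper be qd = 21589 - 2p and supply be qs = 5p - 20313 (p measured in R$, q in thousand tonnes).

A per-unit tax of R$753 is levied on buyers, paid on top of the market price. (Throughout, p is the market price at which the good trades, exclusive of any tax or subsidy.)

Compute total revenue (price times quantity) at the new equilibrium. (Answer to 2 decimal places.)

49290539.67

Solve the original market: 21589 - 2p = 5p - 20313, hence p = 5986 and q = 9617.
Since buyers pay the price plus the tax, the effective demand curve becomes qd = 20083 - 2p.
New equilibrium: 20083 - 2p = 5p - 20313 ⇒ 40396 = 7p ⇒ p = 40396/7 ≈ 5770.8571, q = 59789/7 ≈ 8541.2857.
New expenditure = 5770.8571 × 8541.2857 = 49290539.67.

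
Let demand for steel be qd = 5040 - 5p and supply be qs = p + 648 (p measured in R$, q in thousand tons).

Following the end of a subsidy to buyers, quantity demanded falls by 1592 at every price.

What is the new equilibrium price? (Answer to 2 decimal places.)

Original equilibrium: 5040 - 5p = p + 648 gives 4392 = 6p, so p = 732 and q = 1380.
The new curves are qd = 3448 - 5p (demand) and qs = p + 648 (supply).
Clearing the new market: 3448 - 5p = p + 648, so p = 1400/3 ≈ 466.6667 and q = 3344/3 ≈ 1114.6667.

466.67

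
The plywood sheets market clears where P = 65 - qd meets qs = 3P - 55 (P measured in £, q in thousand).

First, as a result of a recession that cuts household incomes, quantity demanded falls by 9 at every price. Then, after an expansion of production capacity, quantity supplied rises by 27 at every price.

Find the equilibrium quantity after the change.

35

Before the shock: 65 - P = 3P - 55 ⇒ 120 = 4P ⇒ P = 30, q = 35.
After the shift, demand is qd = 56 - P and supply is qs = 3P - 28.
Setting them equal: 56 - P = 3P - 28 → 84 = 4P, so P = 21 and q = 35.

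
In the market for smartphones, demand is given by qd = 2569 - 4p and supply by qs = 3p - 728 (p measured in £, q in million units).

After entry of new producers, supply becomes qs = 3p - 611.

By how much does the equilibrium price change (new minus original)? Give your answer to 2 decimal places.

-16.71

Original equilibrium: 2569 - 4p = 3p - 728 gives 3297 = 7p, so p = 471 and q = 685.
The new curves are qd = 2569 - 4p (demand) and qs = 3p - 611 (supply).
Equate the new curves: 2569 - 4p = 3p - 611, giving 3180 = 7p, p = 3180/7 ≈ 454.2857, q = 5263/7 ≈ 751.8571.
Δp = 454.2857 − 471 = -16.71.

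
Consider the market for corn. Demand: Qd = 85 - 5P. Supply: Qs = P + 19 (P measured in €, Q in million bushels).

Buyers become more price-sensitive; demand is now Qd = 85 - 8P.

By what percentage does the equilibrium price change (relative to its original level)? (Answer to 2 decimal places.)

-33.33

Solve the original market: 85 - 5P = P + 19, hence P = 11 and Q = 30.
After the shift, demand is Qd = 85 - 8P and supply is Qs = P + 19.
Equate the new curves: 85 - 8P = P + 19, giving 66 = 9P, P = 22/3 ≈ 7.3333, Q = 79/3 ≈ 26.3333.
%ΔP = (7.3333 − 11) / 11 × 100 = -33.33%.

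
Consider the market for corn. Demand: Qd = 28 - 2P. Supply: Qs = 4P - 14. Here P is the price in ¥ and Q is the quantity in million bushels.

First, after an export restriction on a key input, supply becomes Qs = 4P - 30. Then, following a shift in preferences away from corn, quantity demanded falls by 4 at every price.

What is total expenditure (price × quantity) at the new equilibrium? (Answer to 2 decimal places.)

54.00

Initially, 28 - 2P = 4P - 14, so 42 = 6P and P = 7, Q = 14.
The shock moves the curves to Qd = 24 - 2P and Qs = 4P - 30.
Clearing the new market: 24 - 2P = 4P - 30, so P = 9 and Q = 6.
New expenditure = 9 × 6 = 54.00.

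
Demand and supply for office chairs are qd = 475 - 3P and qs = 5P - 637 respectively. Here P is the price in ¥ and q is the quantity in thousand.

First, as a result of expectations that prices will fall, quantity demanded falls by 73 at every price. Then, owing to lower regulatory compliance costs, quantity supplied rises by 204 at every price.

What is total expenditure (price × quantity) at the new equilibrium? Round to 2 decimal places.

9276.33

Original equilibrium: 475 - 3P = 5P - 637 gives 1112 = 8P, so P = 139 and q = 58.
The new curves are qd = 402 - 3P (demand) and qs = 5P - 433 (supply).
Equate the new curves: 402 - 3P = 5P - 433, giving 835 = 8P, P = 104.375, q = 88.875.
New expenditure = 104.375 × 88.875 = 9276.33.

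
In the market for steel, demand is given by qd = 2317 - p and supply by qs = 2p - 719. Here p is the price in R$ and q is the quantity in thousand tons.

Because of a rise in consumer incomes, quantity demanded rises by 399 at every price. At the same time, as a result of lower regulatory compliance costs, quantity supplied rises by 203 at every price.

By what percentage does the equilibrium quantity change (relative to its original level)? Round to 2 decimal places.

Original equilibrium: 2317 - p = 2p - 719 gives 3036 = 3p, so p = 1012 and q = 1305.
The new curves are qd = 2716 - p (demand) and qs = 2p - 516 (supply).
Clearing the new market: 2716 - p = 2p - 516, so p = 3232/3 ≈ 1077.3333 and q = 4916/3 ≈ 1638.6667.
%Δq = (1638.6667 − 1305) / 1305 × 100 = +25.57%.

+25.57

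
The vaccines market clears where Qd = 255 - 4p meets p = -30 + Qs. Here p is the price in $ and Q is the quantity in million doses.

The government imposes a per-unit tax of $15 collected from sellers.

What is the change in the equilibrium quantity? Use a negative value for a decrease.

-12

Before the shock: 255 - 4p = p + 30 ⇒ 225 = 5p ⇒ p = 45, Q = 75.
Since sellers keep the price net of the tax, the effective supply curve becomes Qs = p + 15.
New equilibrium: 255 - 4p = p + 15 ⇒ 240 = 5p ⇒ p = 48, Q = 63.
ΔQ = 63 − 75 = -12.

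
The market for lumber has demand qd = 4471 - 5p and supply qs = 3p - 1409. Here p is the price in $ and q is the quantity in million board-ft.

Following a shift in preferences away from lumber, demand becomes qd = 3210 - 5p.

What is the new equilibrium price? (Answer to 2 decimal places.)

Original equilibrium: 4471 - 5p = 3p - 1409 gives 5880 = 8p, so p = 735 and q = 796.
After the shift, demand is qd = 3210 - 5p and supply is qs = 3p - 1409.
Equate the new curves: 3210 - 5p = 3p - 1409, giving 4619 = 8p, p = 577.375, q = 323.125.

577.38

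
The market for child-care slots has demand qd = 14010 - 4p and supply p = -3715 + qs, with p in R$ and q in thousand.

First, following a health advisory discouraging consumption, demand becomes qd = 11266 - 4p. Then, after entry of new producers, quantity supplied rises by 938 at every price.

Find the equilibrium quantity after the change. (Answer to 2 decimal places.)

5975.60

Before the shock: 14010 - 4p = p + 3715 ⇒ 10295 = 5p ⇒ p = 2059, q = 5774.
After the shift, demand is qd = 11266 - 4p and supply is qs = p + 4653.
Setting them equal: 11266 - 4p = p + 4653 → 6613 = 5p, so p = 1322.6 and q = 5975.6.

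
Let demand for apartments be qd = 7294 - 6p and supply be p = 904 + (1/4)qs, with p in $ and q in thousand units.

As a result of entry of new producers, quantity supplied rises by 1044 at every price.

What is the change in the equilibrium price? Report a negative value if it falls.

Solve the original market: 7294 - 6p = 4p - 3616, hence p = 1091 and q = 748.
With the change applied: demand qd = 7294 - 6p, supply qs = 4p - 2572.
Equate the new curves: 7294 - 6p = 4p - 2572, giving 9866 = 10p, p = 986.6, q = 1374.4.
Δp = 986.6 − 1091 = -104.4.

-104.4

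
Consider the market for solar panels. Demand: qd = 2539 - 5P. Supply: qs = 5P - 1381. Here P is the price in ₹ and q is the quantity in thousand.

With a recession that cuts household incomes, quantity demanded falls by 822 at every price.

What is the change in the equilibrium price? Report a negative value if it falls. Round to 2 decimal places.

-82.20

Initially, 2539 - 5P = 5P - 1381, so 3920 = 10P and P = 392, q = 579.
With the change applied: demand qd = 1717 - 5P, supply qs = 5P - 1381.
New equilibrium: 1717 - 5P = 5P - 1381 ⇒ 3098 = 10P ⇒ P = 309.8, q = 168.
ΔP = 309.8 − 392 = -82.20.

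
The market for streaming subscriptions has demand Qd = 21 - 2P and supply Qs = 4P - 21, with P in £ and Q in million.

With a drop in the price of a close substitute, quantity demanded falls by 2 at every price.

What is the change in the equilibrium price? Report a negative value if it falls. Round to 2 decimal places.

-0.33

Before the shock: 21 - 2P = 4P - 21 ⇒ 42 = 6P ⇒ P = 7, Q = 7.
With the change applied: demand Qd = 19 - 2P, supply Qs = 4P - 21.
New equilibrium: 19 - 2P = 4P - 21 ⇒ 40 = 6P ⇒ P = 20/3 ≈ 6.6667, Q = 17/3 ≈ 5.6667.
ΔP = 6.6667 − 7 = -0.33.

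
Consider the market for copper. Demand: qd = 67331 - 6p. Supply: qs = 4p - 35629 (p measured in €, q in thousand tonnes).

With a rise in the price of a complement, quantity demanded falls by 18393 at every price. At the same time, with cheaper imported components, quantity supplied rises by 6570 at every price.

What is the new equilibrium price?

7799.7

Initially, 67331 - 6p = 4p - 35629, so 102960 = 10p and p = 10296, q = 5555.
With the change applied: demand qd = 48938 - 6p, supply qs = 4p - 29059.
Clearing the new market: 48938 - 6p = 4p - 29059, so p = 7799.7 and q = 2139.8.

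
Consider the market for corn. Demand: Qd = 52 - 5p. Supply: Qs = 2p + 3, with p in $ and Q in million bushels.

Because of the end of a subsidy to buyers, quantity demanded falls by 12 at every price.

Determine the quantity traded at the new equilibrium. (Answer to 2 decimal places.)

13.57

Before the shock: 52 - 5p = 2p + 3 ⇒ 49 = 7p ⇒ p = 7, Q = 17.
With the change applied: demand Qd = 40 - 5p, supply Qs = 2p + 3.
Equate the new curves: 40 - 5p = 2p + 3, giving 37 = 7p, p = 37/7 ≈ 5.2857, Q = 95/7 ≈ 13.5714.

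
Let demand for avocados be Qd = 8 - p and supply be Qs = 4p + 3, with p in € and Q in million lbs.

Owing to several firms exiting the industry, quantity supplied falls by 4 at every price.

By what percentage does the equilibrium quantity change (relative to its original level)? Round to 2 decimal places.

Solve the original market: 8 - p = 4p + 3, hence p = 1 and Q = 7.
With the change applied: demand Qd = 8 - p, supply Qs = 4p - 1.
Setting them equal: 8 - p = 4p - 1 → 9 = 5p, so p = 1.8 and Q = 6.2.
%ΔQ = (6.2 − 7) / 7 × 100 = -11.43%.

-11.43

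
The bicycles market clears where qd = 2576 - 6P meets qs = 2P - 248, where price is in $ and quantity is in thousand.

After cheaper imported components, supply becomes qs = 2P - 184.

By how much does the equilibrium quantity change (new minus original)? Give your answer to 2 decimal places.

Solve the original market: 2576 - 6P = 2P - 248, hence P = 353 and q = 458.
After the shift, demand is qd = 2576 - 6P and supply is qs = 2P - 184.
Equate the new curves: 2576 - 6P = 2P - 184, giving 2760 = 8P, P = 345, q = 506.
Δq = 506 − 458 = +48.00.

+48.00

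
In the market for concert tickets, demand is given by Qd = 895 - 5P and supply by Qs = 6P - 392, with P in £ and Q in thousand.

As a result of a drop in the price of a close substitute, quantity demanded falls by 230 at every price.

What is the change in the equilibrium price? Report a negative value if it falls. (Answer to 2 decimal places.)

Original equilibrium: 895 - 5P = 6P - 392 gives 1287 = 11P, so P = 117 and Q = 310.
The shock moves the curves to Qd = 665 - 5P and Qs = 6P - 392.
Setting them equal: 665 - 5P = 6P - 392 → 1057 = 11P, so P = 1057/11 ≈ 96.0909 and Q = 2030/11 ≈ 184.5455.
ΔP = 96.0909 − 117 = -20.91.

-20.91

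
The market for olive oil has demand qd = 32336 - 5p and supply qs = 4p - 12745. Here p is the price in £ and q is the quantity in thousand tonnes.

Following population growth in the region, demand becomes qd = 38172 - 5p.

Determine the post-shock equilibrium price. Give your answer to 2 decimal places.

5657.44

Solve the original market: 32336 - 5p = 4p - 12745, hence p = 5009 and q = 7291.
The shock moves the curves to qd = 38172 - 5p and qs = 4p - 12745.
Equate the new curves: 38172 - 5p = 4p - 12745, giving 50917 = 9p, p = 50917/9 ≈ 5657.4444, q = 88963/9 ≈ 9884.7778.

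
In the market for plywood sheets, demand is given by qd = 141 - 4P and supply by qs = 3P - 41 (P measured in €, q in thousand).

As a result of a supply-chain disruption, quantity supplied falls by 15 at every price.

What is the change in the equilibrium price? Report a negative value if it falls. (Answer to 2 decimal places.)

Solve the original market: 141 - 4P = 3P - 41, hence P = 26 and q = 37.
The shock moves the curves to qd = 141 - 4P and qs = 3P - 56.
Equate the new curves: 141 - 4P = 3P - 56, giving 197 = 7P, P = 197/7 ≈ 28.1429, q = 199/7 ≈ 28.4286.
ΔP = 28.1429 − 26 = +2.14.

+2.14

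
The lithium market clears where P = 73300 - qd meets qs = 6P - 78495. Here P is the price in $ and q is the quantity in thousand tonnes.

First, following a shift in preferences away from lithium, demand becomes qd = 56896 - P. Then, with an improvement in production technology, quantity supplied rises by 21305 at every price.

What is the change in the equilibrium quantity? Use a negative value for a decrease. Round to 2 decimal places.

Before the shock: 73300 - P = 6P - 78495 ⇒ 151795 = 7P ⇒ P = 21685, q = 51615.
The shock moves the curves to qd = 56896 - P and qs = 6P - 57190.
Equate the new curves: 56896 - P = 6P - 57190, giving 114086 = 7P, P = 16298, q = 40598.
Δq = 40598 − 51615 = -11017.00.

-11017.00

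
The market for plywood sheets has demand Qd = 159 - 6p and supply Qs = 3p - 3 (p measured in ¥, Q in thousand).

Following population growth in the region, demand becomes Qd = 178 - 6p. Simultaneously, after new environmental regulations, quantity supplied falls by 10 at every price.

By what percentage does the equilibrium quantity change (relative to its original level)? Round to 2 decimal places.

Solve the original market: 159 - 6p = 3p - 3, hence p = 18 and Q = 51.
With the change applied: demand Qd = 178 - 6p, supply Qs = 3p - 13.
Clearing the new market: 178 - 6p = 3p - 13, so p = 191/9 ≈ 21.2222 and Q = 152/3 ≈ 50.6667.
%ΔQ = (50.6667 − 51) / 51 × 100 = -0.65%.

-0.65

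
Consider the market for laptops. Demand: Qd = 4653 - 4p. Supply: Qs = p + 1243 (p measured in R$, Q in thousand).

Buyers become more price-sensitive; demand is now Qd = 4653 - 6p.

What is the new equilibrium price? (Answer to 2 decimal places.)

487.14

Initially, 4653 - 4p = p + 1243, so 3410 = 5p and p = 682, Q = 1925.
After the shift, demand is Qd = 4653 - 6p and supply is Qs = p + 1243.
Setting them equal: 4653 - 6p = p + 1243 → 3410 = 7p, so p = 3410/7 ≈ 487.1429 and Q = 12111/7 ≈ 1730.1429.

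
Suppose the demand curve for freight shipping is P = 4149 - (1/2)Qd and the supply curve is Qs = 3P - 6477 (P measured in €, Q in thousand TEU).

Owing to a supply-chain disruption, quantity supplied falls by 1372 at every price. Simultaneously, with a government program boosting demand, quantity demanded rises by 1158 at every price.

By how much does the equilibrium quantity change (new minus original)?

Solve the original market: 8298 - 2P = 3P - 6477, hence P = 2955 and Q = 2388.
The shock moves the curves to Qd = 9456 - 2P and Qs = 3P - 7849.
Setting them equal: 9456 - 2P = 3P - 7849 → 17305 = 5P, so P = 3461 and Q = 2534.
ΔQ = 2534 − 2388 = +146.

+146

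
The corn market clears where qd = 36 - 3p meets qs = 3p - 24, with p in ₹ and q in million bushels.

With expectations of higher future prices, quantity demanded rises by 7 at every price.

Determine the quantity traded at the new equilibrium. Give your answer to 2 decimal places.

Solve the original market: 36 - 3p = 3p - 24, hence p = 10 and q = 6.
After the shift, demand is qd = 43 - 3p and supply is qs = 3p - 24.
Equate the new curves: 43 - 3p = 3p - 24, giving 67 = 6p, p = 67/6 ≈ 11.1667, q = 9.5.

9.50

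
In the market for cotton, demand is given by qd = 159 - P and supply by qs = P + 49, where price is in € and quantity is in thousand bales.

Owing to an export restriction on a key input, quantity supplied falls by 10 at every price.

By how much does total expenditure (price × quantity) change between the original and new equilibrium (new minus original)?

Original equilibrium: 159 - P = P + 49 gives 110 = 2P, so P = 55 and q = 104.
After the shift, demand is qd = 159 - P and supply is qs = P + 39.
New equilibrium: 159 - P = P + 39 ⇒ 120 = 2P ⇒ P = 60, q = 99.
Expenditure moves from 55×104 = 5720 to 60×99 = 5940; change = +220.

+220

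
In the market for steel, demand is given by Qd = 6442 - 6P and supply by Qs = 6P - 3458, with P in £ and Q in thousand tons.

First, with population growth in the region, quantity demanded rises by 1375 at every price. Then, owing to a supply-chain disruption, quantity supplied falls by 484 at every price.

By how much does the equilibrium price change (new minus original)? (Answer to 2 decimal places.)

+154.92

Before the shock: 6442 - 6P = 6P - 3458 ⇒ 9900 = 12P ⇒ P = 825, Q = 1492.
The new curves are Qd = 7817 - 6P (demand) and Qs = 6P - 3942 (supply).
Equate the new curves: 7817 - 6P = 6P - 3942, giving 11759 = 12P, P = 11759/12 ≈ 979.9167, Q = 1937.5.
ΔP = 979.9167 − 825 = +154.92.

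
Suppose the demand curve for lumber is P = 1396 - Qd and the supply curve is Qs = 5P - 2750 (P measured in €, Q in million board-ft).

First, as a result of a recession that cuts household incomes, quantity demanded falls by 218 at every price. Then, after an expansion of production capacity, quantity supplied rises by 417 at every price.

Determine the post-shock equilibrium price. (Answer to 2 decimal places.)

585.17

Initially, 1396 - P = 5P - 2750, so 4146 = 6P and P = 691, Q = 705.
The shock moves the curves to Qd = 1178 - P and Qs = 5P - 2333.
Equate the new curves: 1178 - P = 5P - 2333, giving 3511 = 6P, P = 3511/6 ≈ 585.1667, Q = 3557/6 ≈ 592.8333.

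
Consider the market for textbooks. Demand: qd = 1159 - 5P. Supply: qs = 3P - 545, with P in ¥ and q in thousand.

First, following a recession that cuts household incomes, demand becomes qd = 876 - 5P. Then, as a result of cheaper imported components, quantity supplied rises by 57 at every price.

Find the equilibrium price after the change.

Initially, 1159 - 5P = 3P - 545, so 1704 = 8P and P = 213, q = 94.
The shock moves the curves to qd = 876 - 5P and qs = 3P - 488.
Equate the new curves: 876 - 5P = 3P - 488, giving 1364 = 8P, P = 170.5, q = 23.5.

170.5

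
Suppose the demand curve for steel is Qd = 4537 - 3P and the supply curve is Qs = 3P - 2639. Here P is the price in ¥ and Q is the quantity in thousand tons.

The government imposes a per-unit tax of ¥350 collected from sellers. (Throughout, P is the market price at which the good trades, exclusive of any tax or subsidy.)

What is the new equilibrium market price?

Initially, 4537 - 3P = 3P - 2639, so 7176 = 6P and P = 1196, Q = 949.
Since sellers keep the price net of the tax, the effective supply curve becomes Qs = 3P - 3689.
New equilibrium: 4537 - 3P = 3P - 3689 ⇒ 8226 = 6P ⇒ P = 1371, Q = 424.

1371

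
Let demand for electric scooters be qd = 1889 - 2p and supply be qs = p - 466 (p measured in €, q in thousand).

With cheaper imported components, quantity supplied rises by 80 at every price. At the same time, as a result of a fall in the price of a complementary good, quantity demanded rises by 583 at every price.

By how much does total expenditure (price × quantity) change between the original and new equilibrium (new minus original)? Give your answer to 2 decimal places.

Initially, 1889 - 2p = p - 466, so 2355 = 3p and p = 785, q = 319.
After the shift, demand is qd = 2472 - 2p and supply is qs = p - 386.
Clearing the new market: 2472 - 2p = p - 386, so p = 2858/3 ≈ 952.6667 and q = 1700/3 ≈ 566.6667.
Expenditure moves from 785×319 = 250415 to 952.6667×566.6667 = 539844.4444; change = +289429.44.

+289429.44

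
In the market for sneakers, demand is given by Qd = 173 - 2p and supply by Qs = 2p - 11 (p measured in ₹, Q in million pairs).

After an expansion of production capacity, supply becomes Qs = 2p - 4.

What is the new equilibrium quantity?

84.5

Before the shock: 173 - 2p = 2p - 11 ⇒ 184 = 4p ⇒ p = 46, Q = 81.
The shock moves the curves to Qd = 173 - 2p and Qs = 2p - 4.
Clearing the new market: 173 - 2p = 2p - 4, so p = 44.25 and Q = 84.5.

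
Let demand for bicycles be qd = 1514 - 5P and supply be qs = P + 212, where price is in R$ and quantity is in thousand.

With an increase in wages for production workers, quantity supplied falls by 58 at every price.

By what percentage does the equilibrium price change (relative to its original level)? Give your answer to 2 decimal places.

Original equilibrium: 1514 - 5P = P + 212 gives 1302 = 6P, so P = 217 and q = 429.
With the change applied: demand qd = 1514 - 5P, supply qs = P + 154.
Setting them equal: 1514 - 5P = P + 154 → 1360 = 6P, so P = 680/3 ≈ 226.6667 and q = 1142/3 ≈ 380.6667.
%ΔP = (226.6667 − 217) / 217 × 100 = +4.45%.

+4.45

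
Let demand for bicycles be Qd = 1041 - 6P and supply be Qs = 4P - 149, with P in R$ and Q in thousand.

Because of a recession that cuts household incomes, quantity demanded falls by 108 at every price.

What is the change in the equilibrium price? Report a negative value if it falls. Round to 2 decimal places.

Original equilibrium: 1041 - 6P = 4P - 149 gives 1190 = 10P, so P = 119 and Q = 327.
After the shift, demand is Qd = 933 - 6P and supply is Qs = 4P - 149.
Equate the new curves: 933 - 6P = 4P - 149, giving 1082 = 10P, P = 108.2, Q = 283.8.
ΔP = 108.2 − 119 = -10.80.

-10.80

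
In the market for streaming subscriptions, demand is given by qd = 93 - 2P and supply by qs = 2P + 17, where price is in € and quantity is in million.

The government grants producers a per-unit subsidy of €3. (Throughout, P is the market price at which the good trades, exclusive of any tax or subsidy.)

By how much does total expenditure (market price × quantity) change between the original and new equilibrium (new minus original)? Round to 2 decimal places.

Before the shock: 93 - 2P = 2P + 17 ⇒ 76 = 4P ⇒ P = 19, q = 55.
Since sellers receive the price plus the subsidy, the effective supply curve becomes qs = 2P + 23.
Setting them equal: 93 - 2P = 2P + 23 → 70 = 4P, so P = 17.5 and q = 58.
Expenditure moves from 19×55 = 1045 to 17.5×58 = 1015; change = -30.00.

-30.00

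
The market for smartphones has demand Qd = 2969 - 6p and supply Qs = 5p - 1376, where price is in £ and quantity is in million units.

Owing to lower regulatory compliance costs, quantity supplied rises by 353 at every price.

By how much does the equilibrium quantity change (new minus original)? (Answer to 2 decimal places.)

Before the shock: 2969 - 6p = 5p - 1376 ⇒ 4345 = 11p ⇒ p = 395, Q = 599.
With the change applied: demand Qd = 2969 - 6p, supply Qs = 5p - 1023.
Setting them equal: 2969 - 6p = 5p - 1023 → 3992 = 11p, so p = 3992/11 ≈ 362.9091 and Q = 8707/11 ≈ 791.5455.
ΔQ = 791.5455 − 599 = +192.55.

+192.55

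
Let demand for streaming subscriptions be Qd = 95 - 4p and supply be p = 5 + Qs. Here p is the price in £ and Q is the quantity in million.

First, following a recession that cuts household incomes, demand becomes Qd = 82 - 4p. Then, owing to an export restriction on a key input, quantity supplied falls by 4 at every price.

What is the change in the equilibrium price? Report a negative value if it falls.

Solve the original market: 95 - 4p = p - 5, hence p = 20 and Q = 15.
The new curves are Qd = 82 - 4p (demand) and Qs = p - 9 (supply).
Clearing the new market: 82 - 4p = p - 9, so p = 18.2 and Q = 9.2.
Δp = 18.2 − 20 = -1.8.

-1.8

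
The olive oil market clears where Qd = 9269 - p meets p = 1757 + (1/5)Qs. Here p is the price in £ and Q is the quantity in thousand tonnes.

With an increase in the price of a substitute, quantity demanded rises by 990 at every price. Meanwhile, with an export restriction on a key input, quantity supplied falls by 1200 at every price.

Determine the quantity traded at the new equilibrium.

6885

Original equilibrium: 9269 - p = 5p - 8785 gives 18054 = 6p, so p = 3009 and Q = 6260.
The shock moves the curves to Qd = 10259 - p and Qs = 5p - 9985.
New equilibrium: 10259 - p = 5p - 9985 ⇒ 20244 = 6p ⇒ p = 3374, Q = 6885.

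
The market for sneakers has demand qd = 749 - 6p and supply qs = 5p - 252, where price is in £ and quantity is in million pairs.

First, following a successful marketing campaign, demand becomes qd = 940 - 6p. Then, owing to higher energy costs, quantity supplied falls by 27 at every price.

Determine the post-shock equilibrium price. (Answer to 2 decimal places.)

Original equilibrium: 749 - 6p = 5p - 252 gives 1001 = 11p, so p = 91 and q = 203.
The new curves are qd = 940 - 6p (demand) and qs = 5p - 279 (supply).
Setting them equal: 940 - 6p = 5p - 279 → 1219 = 11p, so p = 1219/11 ≈ 110.8182 and q = 3026/11 ≈ 275.0909.

110.82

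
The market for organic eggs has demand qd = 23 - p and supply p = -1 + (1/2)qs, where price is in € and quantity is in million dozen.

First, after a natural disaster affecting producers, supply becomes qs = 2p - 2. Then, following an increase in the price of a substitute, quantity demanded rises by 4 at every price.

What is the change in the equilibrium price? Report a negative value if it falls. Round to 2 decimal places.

Initially, 23 - p = 2p + 2, so 21 = 3p and p = 7, q = 16.
The shock moves the curves to qd = 27 - p and qs = 2p - 2.
Equate the new curves: 27 - p = 2p - 2, giving 29 = 3p, p = 29/3 ≈ 9.6667, q = 52/3 ≈ 17.3333.
Δp = 9.6667 − 7 = +2.67.

+2.67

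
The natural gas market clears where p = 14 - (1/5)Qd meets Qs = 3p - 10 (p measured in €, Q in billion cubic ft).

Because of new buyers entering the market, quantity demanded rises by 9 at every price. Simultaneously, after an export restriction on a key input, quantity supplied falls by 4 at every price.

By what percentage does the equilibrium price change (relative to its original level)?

Original equilibrium: 70 - 5p = 3p - 10 gives 80 = 8p, so p = 10 and Q = 20.
With the change applied: demand Qd = 79 - 5p, supply Qs = 3p - 14.
Setting them equal: 79 - 5p = 3p - 14 → 93 = 8p, so p = 11.625 and Q = 20.875.
%Δp = (11.625 − 10) / 10 × 100 = +16.25%.

+16.25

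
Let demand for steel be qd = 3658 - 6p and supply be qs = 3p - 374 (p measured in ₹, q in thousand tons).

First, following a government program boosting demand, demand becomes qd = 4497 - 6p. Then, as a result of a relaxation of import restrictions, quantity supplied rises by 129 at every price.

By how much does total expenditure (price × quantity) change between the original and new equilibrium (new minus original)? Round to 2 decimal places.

+269187.93

Initially, 3658 - 6p = 3p - 374, so 4032 = 9p and p = 448, q = 970.
The shock moves the curves to qd = 4497 - 6p and qs = 3p - 245.
New equilibrium: 4497 - 6p = 3p - 245 ⇒ 4742 = 9p ⇒ p = 4742/9 ≈ 526.8889, q = 4007/3 ≈ 1335.6667.
Expenditure moves from 448×970 = 434560 to 526.8889×1335.6667 = 703747.9259; change = +269187.93.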